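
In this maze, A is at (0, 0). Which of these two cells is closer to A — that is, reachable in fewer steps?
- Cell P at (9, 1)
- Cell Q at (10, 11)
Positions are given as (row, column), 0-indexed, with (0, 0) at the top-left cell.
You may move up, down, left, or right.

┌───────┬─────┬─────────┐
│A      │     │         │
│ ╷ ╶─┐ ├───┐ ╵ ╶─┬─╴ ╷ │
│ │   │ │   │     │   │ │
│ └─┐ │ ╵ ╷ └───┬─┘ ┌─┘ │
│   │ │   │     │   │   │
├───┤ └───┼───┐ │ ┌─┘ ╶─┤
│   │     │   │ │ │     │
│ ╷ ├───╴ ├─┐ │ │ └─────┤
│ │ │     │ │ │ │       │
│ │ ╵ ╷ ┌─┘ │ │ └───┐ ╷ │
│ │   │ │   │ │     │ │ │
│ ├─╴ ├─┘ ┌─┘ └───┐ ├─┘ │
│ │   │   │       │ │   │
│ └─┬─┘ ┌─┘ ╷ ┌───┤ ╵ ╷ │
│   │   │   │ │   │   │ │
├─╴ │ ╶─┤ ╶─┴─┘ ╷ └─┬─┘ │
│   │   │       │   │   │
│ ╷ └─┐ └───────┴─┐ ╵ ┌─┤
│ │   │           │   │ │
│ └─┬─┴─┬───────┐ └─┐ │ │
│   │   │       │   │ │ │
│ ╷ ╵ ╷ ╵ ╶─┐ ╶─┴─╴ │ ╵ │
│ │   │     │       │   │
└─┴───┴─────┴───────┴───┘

Shortest path A → P at (9, 1): 22 steps
Shortest path A → Q at (10, 11): 29 steps

P is closer (22 steps vs 29 steps).

Path to P:

┌───────┬─────┬─────────┐
│A ↓    │     │         │
│ ╷ ╶─┐ ├───┐ ╵ ╶─┬─╴ ╷ │
│ │↳ ↓│ │   │     │   │ │
│ └─┐ │ ╵ ╷ └───┬─┘ ┌─┘ │
│   │↓│   │     │   │   │
├───┤ └───┼───┐ │ ┌─┘ ╶─┤
│↓ ↰│↳ → ↓│   │ │ │     │
│ ╷ ├───╴ ├─┐ │ │ └─────┤
│↓│↑│↓ ← ↲│ │ │ │       │
│ │ ╵ ╷ ┌─┘ │ │ └───┐ ╷ │
│↓│↑ ↲│ │   │ │     │ │ │
│ ├─╴ ├─┘ ┌─┘ └───┐ ├─┘ │
│↓│   │   │       │ │   │
│ └─┬─┘ ┌─┘ ╷ ┌───┤ ╵ ╷ │
│↳ ↓│   │   │ │   │   │ │
├─╴ │ ╶─┤ ╶─┴─┘ ╷ └─┬─┘ │
│  ↓│   │       │   │   │
│ ╷ └─┐ └───────┴─┐ ╵ ┌─┤
│ │P  │           │   │ │
│ └─┬─┴─┬───────┐ └─┐ │ │
│   │   │       │   │ │ │
│ ╷ ╵ ╷ ╵ ╶─┐ ╶─┴─╴ │ ╵ │
│ │   │     │       │   │
└─┴───┴─────┴───────┴───┘

Path to Q:

┌───────┬─────┬─────────┐
│A → → ↓│     │         │
│ ╷ ╶─┐ ├───┐ ╵ ╶─┬─╴ ╷ │
│ │   │↓│↱ ↓│     │   │ │
│ └─┐ │ ╵ ╷ └───┬─┘ ┌─┘ │
│   │ │↳ ↑│↳ → ↓│   │   │
├───┤ └───┼───┐ │ ┌─┘ ╶─┤
│   │     │   │↓│ │     │
│ ╷ ├───╴ ├─┐ │ │ └─────┤
│ │ │     │ │ │↓│       │
│ │ ╵ ╷ ┌─┘ │ │ └───┐ ╷ │
│ │   │ │   │ │↳ → ↓│ │ │
│ ├─╴ ├─┘ ┌─┘ └───┐ ├─┘ │
│ │   │   │       │↓│↱ ↓│
│ └─┬─┘ ┌─┘ ╷ ┌───┤ ╵ ╷ │
│   │   │   │ │   │↳ ↑│↓│
├─╴ │ ╶─┤ ╶─┴─┘ ╷ └─┬─┘ │
│   │   │       │   │↓ ↲│
│ ╷ └─┐ └───────┴─┐ ╵ ┌─┤
│ │   │           │  ↓│ │
│ └─┬─┴─┬───────┐ └─┐ │ │
│   │   │       │   │↓│Q│
│ ╷ ╵ ╷ ╵ ╶─┐ ╶─┴─╴ │ ╵ │
│ │   │     │       │↳ ↑│
└─┴───┴─────┴───────┴───┘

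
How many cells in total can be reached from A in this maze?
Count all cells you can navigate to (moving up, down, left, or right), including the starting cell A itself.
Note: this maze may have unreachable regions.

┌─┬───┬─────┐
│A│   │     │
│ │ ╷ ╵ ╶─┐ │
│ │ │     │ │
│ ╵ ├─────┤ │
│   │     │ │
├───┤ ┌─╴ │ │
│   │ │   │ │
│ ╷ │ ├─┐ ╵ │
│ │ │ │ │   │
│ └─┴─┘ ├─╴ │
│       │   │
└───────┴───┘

Using BFS/flood-fill to find all reachable cells from A:
Maze size: 6 × 6 = 36 total cells
9 cell(s) are walled off and cannot be reached from A.
Reachable cells: 27

Reachable region (· marks reachable cells):

┌─┬───┬─────┐
│A│· ·│· · ·│
│ │ ╷ ╵ ╶─┐ │
│·│·│· · ·│·│
│ ╵ ├─────┤ │
│· ·│· · ·│·│
├───┤ ┌─╴ │ │
│   │·│· ·│·│
│ ╷ │ ├─┐ ╵ │
│ │ │·│ │· ·│
│ └─┴─┘ ├─╴ │
│       │· ·│
└───────┴───┘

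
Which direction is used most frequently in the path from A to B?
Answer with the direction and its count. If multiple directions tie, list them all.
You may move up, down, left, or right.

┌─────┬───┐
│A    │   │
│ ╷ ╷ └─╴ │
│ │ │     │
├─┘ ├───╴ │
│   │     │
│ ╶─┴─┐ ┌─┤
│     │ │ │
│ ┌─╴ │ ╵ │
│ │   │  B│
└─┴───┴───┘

Directions: right, right, down, right, right, down, left, down, down, right
Counts: {'right': 5, 'down': 4, 'left': 1}
Most common: right (5 times)

Solution:

┌─────┬───┐
│A → ↓│   │
│ ╷ ╷ └─╴ │
│ │ │↳ → ↓│
├─┘ ├───╴ │
│   │  ↓ ↲│
│ ╶─┴─┐ ┌─┤
│     │↓│ │
│ ┌─╴ │ ╵ │
│ │   │↳ B│
└─┴───┴───┘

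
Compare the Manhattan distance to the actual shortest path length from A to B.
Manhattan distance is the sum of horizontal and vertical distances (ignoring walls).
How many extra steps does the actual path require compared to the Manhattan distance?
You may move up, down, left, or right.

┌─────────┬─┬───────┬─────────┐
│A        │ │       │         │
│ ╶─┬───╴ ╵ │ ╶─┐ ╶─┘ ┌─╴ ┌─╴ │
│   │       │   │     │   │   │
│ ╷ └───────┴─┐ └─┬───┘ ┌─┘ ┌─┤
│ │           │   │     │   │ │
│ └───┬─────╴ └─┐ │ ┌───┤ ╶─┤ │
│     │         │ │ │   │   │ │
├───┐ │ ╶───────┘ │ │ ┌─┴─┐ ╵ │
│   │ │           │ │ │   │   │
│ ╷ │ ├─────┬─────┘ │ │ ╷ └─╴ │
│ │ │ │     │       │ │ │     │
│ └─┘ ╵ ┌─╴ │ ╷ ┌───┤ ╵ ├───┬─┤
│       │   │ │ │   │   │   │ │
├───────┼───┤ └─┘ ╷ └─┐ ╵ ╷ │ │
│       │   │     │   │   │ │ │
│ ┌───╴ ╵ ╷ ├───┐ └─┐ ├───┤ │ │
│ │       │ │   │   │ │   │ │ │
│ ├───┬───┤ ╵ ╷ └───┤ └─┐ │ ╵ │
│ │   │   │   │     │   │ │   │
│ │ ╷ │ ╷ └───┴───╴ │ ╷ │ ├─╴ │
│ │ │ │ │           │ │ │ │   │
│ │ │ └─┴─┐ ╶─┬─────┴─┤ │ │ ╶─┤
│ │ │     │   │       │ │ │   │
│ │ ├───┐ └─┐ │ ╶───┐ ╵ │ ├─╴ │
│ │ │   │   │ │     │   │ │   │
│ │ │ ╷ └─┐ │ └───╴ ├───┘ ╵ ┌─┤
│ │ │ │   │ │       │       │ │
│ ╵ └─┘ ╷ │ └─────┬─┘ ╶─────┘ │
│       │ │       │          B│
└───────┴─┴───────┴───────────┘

Manhattan distance: |14 - 0| + |14 - 0| = 28
Actual path length: 72
Extra steps: 72 - 28 = 44

Solution:

┌─────────┬─┬───────┬─────────┐
│A        │ │↱ → ↓  │↱ → → → ↓│
│ ╶─┬───╴ ╵ │ ╶─┐ ╶─┘ ┌─╴ ┌─╴ │
│↳ ↓│       │↑ ↰│↳ → ↑│   │↓ ↲│
│ ╷ └───────┴─┐ └─┬───┘ ┌─┘ ┌─┤
│ │↳ → → → → ↓│↑ ↰│     │↓ ↲│ │
│ └───┬─────╴ └─┐ │ ┌───┤ ╶─┤ │
│     │↓ ← ← ↲  │↑│ │   │↳ ↓│ │
├───┐ │ ╶───────┘ │ │ ┌─┴─┐ ╵ │
│   │ │↳ → → → → ↑│ │ │↓ ↰│↳ ↓│
│ ╷ │ ├─────┬─────┘ │ │ ╷ └─╴ │
│ │ │ │     │       │ │↓│↑ ← ↲│
│ └─┘ ╵ ┌─╴ │ ╷ ┌───┤ ╵ ├───┬─┤
│       │   │ │ │   │  ↓│↱ ↓│ │
├───────┼───┤ └─┘ ╷ └─┐ ╵ ╷ │ │
│       │   │     │   │↳ ↑│↓│ │
│ ┌───╴ ╵ ╷ ├───┐ └─┐ ├───┤ │ │
│ │       │ │   │   │ │   │↓│ │
│ ├───┬───┤ ╵ ╷ └───┤ └─┐ │ ╵ │
│ │   │   │   │     │   │ │↳ ↓│
│ │ ╷ │ ╷ └───┴───╴ │ ╷ │ ├─╴ │
│ │ │ │ │           │ │ │ │↓ ↲│
│ │ │ └─┴─┐ ╶─┬─────┴─┤ │ │ ╶─┤
│ │ │     │   │       │ │ │↳ ↓│
│ │ ├───┐ └─┐ │ ╶───┐ ╵ │ ├─╴ │
│ │ │   │   │ │     │   │ │↓ ↲│
│ │ │ ╷ └─┐ │ └───╴ ├───┘ ╵ ┌─┤
│ │ │ │   │ │       │↓ ← ← ↲│ │
│ ╵ └─┘ ╷ │ └─────┬─┘ ╶─────┘ │
│       │ │       │  ↳ → → → B│
└───────┴─┴───────┴───────────┘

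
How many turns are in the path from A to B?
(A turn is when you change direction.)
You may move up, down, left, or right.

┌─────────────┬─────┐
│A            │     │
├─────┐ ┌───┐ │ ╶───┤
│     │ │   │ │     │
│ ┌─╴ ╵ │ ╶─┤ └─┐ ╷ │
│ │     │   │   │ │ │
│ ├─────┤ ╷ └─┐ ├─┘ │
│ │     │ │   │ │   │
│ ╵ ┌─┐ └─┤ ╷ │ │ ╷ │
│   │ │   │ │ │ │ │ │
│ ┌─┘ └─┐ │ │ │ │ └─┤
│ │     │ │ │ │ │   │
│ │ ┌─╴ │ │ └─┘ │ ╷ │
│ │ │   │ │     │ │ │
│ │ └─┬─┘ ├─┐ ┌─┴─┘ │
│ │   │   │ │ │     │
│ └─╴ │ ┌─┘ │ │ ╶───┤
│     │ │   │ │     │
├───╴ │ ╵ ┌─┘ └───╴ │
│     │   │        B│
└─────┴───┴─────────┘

Directions: right, right, right, right, right, right, down, down, right, down, down, down, down, left, down, down, down, right, right, right
Number of turns: 6

Solution:

┌─────────────┬─────┐
│A → → → → → ↓│     │
├─────┐ ┌───┐ │ ╶───┤
│     │ │   │↓│     │
│ ┌─╴ ╵ │ ╶─┤ └─┐ ╷ │
│ │     │   │↳ ↓│ │ │
│ ├─────┤ ╷ └─┐ ├─┘ │
│ │     │ │   │↓│   │
│ ╵ ┌─┐ └─┤ ╷ │ │ ╷ │
│   │ │   │ │ │↓│ │ │
│ ┌─┘ └─┐ │ │ │ │ └─┤
│ │     │ │ │ │↓│   │
│ │ ┌─╴ │ │ └─┘ │ ╷ │
│ │ │   │ │  ↓ ↲│ │ │
│ │ └─┬─┘ ├─┐ ┌─┴─┘ │
│ │   │   │ │↓│     │
│ └─╴ │ ┌─┘ │ │ ╶───┤
│     │ │   │↓│     │
├───╴ │ ╵ ┌─┘ └───╴ │
│     │   │  ↳ → → B│
└─────┴───┴─────────┘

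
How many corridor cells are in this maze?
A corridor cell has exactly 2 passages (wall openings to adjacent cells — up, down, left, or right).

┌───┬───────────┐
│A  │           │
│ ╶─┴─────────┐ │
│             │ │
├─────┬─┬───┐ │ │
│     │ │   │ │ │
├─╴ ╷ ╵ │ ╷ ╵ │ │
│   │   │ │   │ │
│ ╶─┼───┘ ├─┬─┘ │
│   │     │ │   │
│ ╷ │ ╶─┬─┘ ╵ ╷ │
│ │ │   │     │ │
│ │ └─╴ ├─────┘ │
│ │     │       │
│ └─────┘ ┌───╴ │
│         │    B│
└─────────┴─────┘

Counting cells with exactly 2 passages:
Total corridor cells: 52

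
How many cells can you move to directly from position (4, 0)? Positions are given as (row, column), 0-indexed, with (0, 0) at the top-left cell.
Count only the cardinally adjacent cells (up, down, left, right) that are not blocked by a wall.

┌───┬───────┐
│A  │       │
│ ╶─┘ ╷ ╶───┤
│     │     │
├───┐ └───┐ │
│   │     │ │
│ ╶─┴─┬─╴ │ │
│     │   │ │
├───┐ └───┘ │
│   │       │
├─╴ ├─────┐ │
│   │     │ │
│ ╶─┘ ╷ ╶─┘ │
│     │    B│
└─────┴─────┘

Checking passable neighbors of (4, 0):
Neighbors: (4, 1)
Count: 1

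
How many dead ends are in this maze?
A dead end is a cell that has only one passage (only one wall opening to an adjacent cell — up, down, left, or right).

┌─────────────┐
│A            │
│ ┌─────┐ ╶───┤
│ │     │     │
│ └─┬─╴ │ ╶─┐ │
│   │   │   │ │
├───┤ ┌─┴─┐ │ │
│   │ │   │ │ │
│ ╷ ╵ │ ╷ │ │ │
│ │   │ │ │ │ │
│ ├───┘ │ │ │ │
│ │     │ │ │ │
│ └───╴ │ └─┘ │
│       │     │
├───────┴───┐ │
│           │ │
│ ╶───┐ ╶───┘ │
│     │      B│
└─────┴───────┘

Checking each cell for number of passages:

Dead ends found at positions:
  (0, 6)
  (1, 1)
  (2, 1)
  (5, 1)
  (5, 5)
  (7, 5)
  (8, 2)
Total dead ends: 7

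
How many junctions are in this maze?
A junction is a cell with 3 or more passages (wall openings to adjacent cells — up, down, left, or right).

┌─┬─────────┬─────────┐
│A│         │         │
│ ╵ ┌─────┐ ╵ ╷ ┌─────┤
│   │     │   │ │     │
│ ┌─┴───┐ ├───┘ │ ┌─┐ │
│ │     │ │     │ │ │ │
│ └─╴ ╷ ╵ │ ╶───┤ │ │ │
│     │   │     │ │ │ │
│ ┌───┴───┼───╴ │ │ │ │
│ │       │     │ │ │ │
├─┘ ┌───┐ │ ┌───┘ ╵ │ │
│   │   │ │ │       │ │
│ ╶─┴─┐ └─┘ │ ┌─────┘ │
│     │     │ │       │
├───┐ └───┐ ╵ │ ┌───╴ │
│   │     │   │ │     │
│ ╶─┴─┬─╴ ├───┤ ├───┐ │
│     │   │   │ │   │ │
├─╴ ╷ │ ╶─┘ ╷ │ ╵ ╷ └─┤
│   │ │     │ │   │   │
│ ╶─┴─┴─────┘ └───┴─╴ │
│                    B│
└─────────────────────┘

Checking each cell for number of passages:

Junctions found (3+ passages):
  (0, 7): 3 passages
  (1, 0): 3 passages
  (2, 2): 3 passages
  (3, 0): 3 passages
  (5, 8): 3 passages
  (6, 5): 3 passages
  (6, 10): 3 passages
  (7, 10): 3 passages
  (8, 1): 3 passages
  (10, 6): 3 passages
Total junctions: 10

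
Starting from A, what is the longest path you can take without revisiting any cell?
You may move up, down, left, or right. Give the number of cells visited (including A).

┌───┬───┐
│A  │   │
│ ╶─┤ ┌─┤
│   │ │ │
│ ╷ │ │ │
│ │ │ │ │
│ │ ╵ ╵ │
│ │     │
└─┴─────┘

Finding longest simple path using DFS:
Start: (0, 0)
Longest path visits 10 cells
Path: A → down → right → down → down → right → up → up → up → right

Solution:

┌───┬───┐
│A  │↱ B│
│ ╶─┤ ┌─┤
│↳ ↓│↑│ │
│ ╷ │ │ │
│ │↓│↑│ │
│ │ ╵ ╵ │
│ │↳ ↑  │
└─┴─────┘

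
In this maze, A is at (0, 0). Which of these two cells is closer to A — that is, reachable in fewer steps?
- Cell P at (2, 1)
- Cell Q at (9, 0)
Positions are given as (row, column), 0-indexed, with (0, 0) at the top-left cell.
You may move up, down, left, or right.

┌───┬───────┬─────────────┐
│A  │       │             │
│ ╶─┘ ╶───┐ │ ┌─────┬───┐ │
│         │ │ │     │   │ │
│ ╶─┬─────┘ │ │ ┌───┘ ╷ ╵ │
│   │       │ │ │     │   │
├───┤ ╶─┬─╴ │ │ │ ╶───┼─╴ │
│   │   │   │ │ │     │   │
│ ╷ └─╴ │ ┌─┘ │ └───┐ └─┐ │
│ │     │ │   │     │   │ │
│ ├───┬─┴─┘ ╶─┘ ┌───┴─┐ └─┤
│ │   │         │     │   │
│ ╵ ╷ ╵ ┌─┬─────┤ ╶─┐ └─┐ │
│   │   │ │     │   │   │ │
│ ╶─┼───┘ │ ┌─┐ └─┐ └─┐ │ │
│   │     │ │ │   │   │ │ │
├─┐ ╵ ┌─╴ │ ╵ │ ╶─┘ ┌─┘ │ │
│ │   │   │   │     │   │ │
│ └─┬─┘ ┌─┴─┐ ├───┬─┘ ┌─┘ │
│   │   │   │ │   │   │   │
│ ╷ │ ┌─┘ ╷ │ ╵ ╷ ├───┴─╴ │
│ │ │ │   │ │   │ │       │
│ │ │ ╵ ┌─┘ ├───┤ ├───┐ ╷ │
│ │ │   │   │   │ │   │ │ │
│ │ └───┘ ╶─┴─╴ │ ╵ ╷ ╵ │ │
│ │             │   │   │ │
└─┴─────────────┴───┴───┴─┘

Shortest path A → P at (2, 1): 3 steps
Shortest path A → Q at (9, 0): 51 steps

P is closer (3 steps vs 51 steps).

Path to P:

┌───┬───────┬─────────────┐
│A  │       │             │
│ ╶─┘ ╶───┐ │ ┌─────┬───┐ │
│↓        │ │ │     │   │ │
│ ╶─┬─────┘ │ │ ┌───┘ ╷ ╵ │
│↳ P│       │ │ │     │   │
├───┤ ╶─┬─╴ │ │ │ ╶───┼─╴ │
│   │   │   │ │ │     │   │
│ ╷ └─╴ │ ┌─┘ │ └───┐ └─┐ │
│ │     │ │   │     │   │ │
│ ├───┬─┴─┘ ╶─┘ ┌───┴─┐ └─┤
│ │   │         │     │   │
│ ╵ ╷ ╵ ┌─┬─────┤ ╶─┐ └─┐ │
│   │   │ │     │   │   │ │
│ ╶─┼───┘ │ ┌─┐ └─┐ └─┐ │ │
│   │     │ │ │   │   │ │ │
├─┐ ╵ ┌─╴ │ ╵ │ ╶─┘ ┌─┘ │ │
│ │   │   │   │     │   │ │
│ └─┬─┘ ┌─┴─┐ ├───┬─┘ ┌─┘ │
│   │   │   │ │   │   │   │
│ ╷ │ ┌─┘ ╷ │ ╵ ╷ ├───┴─╴ │
│ │ │ │   │ │   │ │       │
│ │ │ ╵ ┌─┘ ├───┤ ├───┐ ╷ │
│ │ │   │   │   │ │   │ │ │
│ │ └───┘ ╶─┴─╴ │ ╵ ╷ ╵ │ │
│ │             │   │   │ │
└─┴─────────────┴───┴───┴─┘

Path to Q:

┌───┬───────┬─────────────┐
│A  │↱ → → ↓│             │
│ ╶─┘ ╶───┐ │ ┌─────┬───┐ │
│↳ → ↑    │↓│ │     │   │ │
│ ╶─┬─────┘ │ │ ┌───┘ ╷ ╵ │
│   │↓ ← ← ↲│ │ │     │   │
├───┤ ╶─┬─╴ │ │ │ ╶───┼─╴ │
│↓ ↰│↳ ↓│   │ │ │     │   │
│ ╷ └─╴ │ ┌─┘ │ └───┐ └─┐ │
│↓│↑ ← ↲│ │   │     │   │ │
│ ├───┬─┴─┘ ╶─┘ ┌───┴─┐ └─┤
│↓│   │         │     │   │
│ ╵ ╷ ╵ ┌─┬─────┤ ╶─┐ └─┐ │
│↓  │   │ │     │   │   │ │
│ ╶─┼───┘ │ ┌─┐ └─┐ └─┐ │ │
│↳ ↓│↱ → ↓│ │ │   │   │ │ │
├─┐ ╵ ┌─╴ │ ╵ │ ╶─┘ ┌─┘ │ │
│ │↳ ↑│↓ ↲│   │     │   │ │
│ └─┬─┘ ┌─┴─┐ ├───┬─┘ ┌─┘ │
│Q ↰│↓ ↲│↱ ↓│ │   │   │   │
│ ╷ │ ┌─┘ ╷ │ ╵ ╷ ├───┴─╴ │
│ │↑│↓│↱ ↑│↓│   │ │       │
│ │ │ ╵ ┌─┘ ├───┤ ├───┐ ╷ │
│ │↑│↳ ↑│↓ ↲│   │ │   │ │ │
│ │ └───┘ ╶─┴─╴ │ ╵ ╷ ╵ │ │
│ │↑ ← ← ↲      │   │   │ │
└─┴─────────────┴───┴───┴─┘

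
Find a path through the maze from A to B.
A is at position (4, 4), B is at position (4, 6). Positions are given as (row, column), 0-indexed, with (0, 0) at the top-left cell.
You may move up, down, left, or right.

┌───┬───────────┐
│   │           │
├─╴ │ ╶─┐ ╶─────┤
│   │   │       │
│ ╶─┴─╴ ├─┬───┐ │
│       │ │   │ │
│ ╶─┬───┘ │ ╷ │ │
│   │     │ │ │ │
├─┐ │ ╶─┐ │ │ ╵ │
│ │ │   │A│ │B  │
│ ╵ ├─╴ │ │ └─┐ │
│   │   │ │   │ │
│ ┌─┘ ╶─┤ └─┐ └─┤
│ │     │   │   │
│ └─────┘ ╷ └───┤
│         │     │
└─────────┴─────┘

Finding the shortest path from (4, 4) to (4, 6):
Path length: 30 steps
Directions: down → down → down → left → left → left → left → up → up → right → up → up → left → up → right → right → right → up → left → up → right → right → down → right → right → right → down → down → down → left

Solution:

┌───┬───────────┐
│   │↱ → ↓      │
├─╴ │ ╶─┐ ╶─────┤
│   │↑ ↰│↳ → → ↓│
│ ╶─┴─╴ ├─┬───┐ │
│↱ → → ↑│ │   │↓│
│ ╶─┬───┘ │ ╷ │ │
│↑ ↰│     │ │ │↓│
├─┐ │ ╶─┐ │ │ ╵ │
│ │↑│   │A│ │B ↲│
│ ╵ ├─╴ │ │ └─┐ │
│↱ ↑│   │↓│   │ │
│ ┌─┘ ╶─┤ └─┐ └─┤
│↑│     │↓  │   │
│ └─────┘ ╷ └───┤
│↑ ← ← ← ↲│     │
└─────────┴─────┘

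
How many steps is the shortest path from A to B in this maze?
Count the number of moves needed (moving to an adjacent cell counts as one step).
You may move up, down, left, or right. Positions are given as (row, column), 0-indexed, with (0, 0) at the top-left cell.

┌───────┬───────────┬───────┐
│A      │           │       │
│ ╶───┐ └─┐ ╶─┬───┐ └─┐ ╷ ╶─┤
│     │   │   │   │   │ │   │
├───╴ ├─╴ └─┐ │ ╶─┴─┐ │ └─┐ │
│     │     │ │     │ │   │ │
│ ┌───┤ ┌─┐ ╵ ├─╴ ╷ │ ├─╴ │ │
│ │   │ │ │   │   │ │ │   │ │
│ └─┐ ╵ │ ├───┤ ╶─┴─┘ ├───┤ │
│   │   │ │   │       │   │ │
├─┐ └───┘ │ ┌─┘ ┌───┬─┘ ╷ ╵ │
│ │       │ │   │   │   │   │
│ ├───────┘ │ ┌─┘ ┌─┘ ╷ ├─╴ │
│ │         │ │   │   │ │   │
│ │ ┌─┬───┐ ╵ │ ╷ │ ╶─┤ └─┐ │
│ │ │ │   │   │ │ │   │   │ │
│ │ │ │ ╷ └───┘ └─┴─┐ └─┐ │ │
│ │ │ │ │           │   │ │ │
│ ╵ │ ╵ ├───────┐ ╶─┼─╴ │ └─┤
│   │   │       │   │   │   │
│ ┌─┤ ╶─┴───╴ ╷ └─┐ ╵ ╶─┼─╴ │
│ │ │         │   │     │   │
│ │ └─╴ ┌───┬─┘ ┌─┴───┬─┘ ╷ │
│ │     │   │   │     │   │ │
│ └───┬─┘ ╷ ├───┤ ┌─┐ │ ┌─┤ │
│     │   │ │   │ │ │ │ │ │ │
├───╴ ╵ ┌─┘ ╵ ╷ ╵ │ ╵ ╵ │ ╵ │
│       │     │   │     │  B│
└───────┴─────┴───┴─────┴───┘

Using BFS to find shortest path:
Start: (0, 0), End: (13, 13)
Path found:
(0,0) → (0,1) → (0,2) → (0,3) → (1,3) → (1,4) → (2,4) → (2,5) → (3,5) → (3,6) → (2,6) → (1,6) → (1,5) → (0,5) → (0,6) → (0,7) → (0,8) → (0,9) → (1,9) → (1,10) → (2,10) → (3,10) → (4,10) → (4,9) → (4,8) → (4,7) → (5,7) → (5,6) → (6,6) → (7,6) → (7,5) → (6,5) → (6,4) → (6,3) → (6,2) → (6,1) → (7,1) → (8,1) → (9,1) → (9,0) → (10,0) → (11,0) → (12,0) → (12,1) → (12,2) → (13,2) → (13,3) → (12,3) → (12,4) → (11,4) → (11,5) → (12,5) → (13,5) → (13,6) → (12,6) → (12,7) → (13,7) → (13,8) → (12,8) → (11,8) → (11,9) → (11,10) → (12,10) → (13,10) → (13,11) → (12,11) → (11,11) → (11,12) → (10,12) → (10,13) → (11,13) → (12,13) → (13,13)
Number of steps: 72

Solution:

┌───────┬───────────┬───────┐
│A → → ↓│  ↱ → → → ↓│       │
│ ╶───┐ └─┐ ╶─┬───┐ └─┐ ╷ ╶─┤
│     │↳ ↓│↑ ↰│   │↳ ↓│ │   │
├───╴ ├─╴ └─┐ │ ╶─┴─┐ │ └─┐ │
│     │  ↳ ↓│↑│     │↓│   │ │
│ ┌───┤ ┌─┐ ╵ ├─╴ ╷ │ ├─╴ │ │
│ │   │ │ │↳ ↑│   │ │↓│   │ │
│ └─┐ ╵ │ ├───┤ ╶─┴─┘ ├───┤ │
│   │   │ │   │↓ ← ← ↲│   │ │
├─┐ └───┘ │ ┌─┘ ┌───┬─┘ ╷ ╵ │
│ │       │ │↓ ↲│   │   │   │
│ ├───────┘ │ ┌─┘ ┌─┘ ╷ ├─╴ │
│ │↓ ← ← ← ↰│↓│   │   │ │   │
│ │ ┌─┬───┐ ╵ │ ╷ │ ╶─┤ └─┐ │
│ │↓│ │   │↑ ↲│ │ │   │   │ │
│ │ │ │ ╷ └───┘ └─┴─┐ └─┐ │ │
│ │↓│ │ │           │   │ │ │
│ ╵ │ ╵ ├───────┐ ╶─┼─╴ │ └─┤
│↓ ↲│   │       │   │   │   │
│ ┌─┤ ╶─┴───╴ ╷ └─┐ ╵ ╶─┼─╴ │
│↓│ │         │   │     │↱ ↓│
│ │ └─╴ ┌───┬─┘ ┌─┴───┬─┘ ╷ │
│↓│     │↱ ↓│   │↱ → ↓│↱ ↑│↓│
│ └───┬─┘ ╷ ├───┤ ┌─┐ │ ┌─┤ │
│↳ → ↓│↱ ↑│↓│↱ ↓│↑│ │↓│↑│ │↓│
├───╴ ╵ ┌─┘ ╵ ╷ ╵ │ ╵ ╵ │ ╵ │
│    ↳ ↑│  ↳ ↑│↳ ↑│  ↳ ↑│  B│
└───────┴─────┴───┴─────┴───┘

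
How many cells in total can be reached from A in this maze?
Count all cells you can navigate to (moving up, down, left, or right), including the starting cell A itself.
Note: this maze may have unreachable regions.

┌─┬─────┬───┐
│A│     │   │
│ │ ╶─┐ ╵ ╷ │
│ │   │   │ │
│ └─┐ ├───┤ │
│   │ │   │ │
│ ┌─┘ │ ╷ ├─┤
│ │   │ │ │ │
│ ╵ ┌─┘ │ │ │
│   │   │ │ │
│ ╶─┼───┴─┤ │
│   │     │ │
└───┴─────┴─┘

Using BFS/flood-fill to find all reachable cells from A:
Maze size: 6 × 6 = 36 total cells
13 cell(s) are walled off and cannot be reached from A.
Reachable cells: 23

Reachable region (· marks reachable cells):

┌─┬─────┬───┐
│A│· · ·│· ·│
│ │ ╶─┐ ╵ ╷ │
│·│· ·│· ·│·│
│ └─┐ ├───┤ │
│· ·│·│   │·│
│ ┌─┘ │ ╷ ├─┤
│·│· ·│ │ │ │
│ ╵ ┌─┘ │ │ │
│· ·│   │ │ │
│ ╶─┼───┴─┤ │
│· ·│     │ │
└───┴─────┴─┘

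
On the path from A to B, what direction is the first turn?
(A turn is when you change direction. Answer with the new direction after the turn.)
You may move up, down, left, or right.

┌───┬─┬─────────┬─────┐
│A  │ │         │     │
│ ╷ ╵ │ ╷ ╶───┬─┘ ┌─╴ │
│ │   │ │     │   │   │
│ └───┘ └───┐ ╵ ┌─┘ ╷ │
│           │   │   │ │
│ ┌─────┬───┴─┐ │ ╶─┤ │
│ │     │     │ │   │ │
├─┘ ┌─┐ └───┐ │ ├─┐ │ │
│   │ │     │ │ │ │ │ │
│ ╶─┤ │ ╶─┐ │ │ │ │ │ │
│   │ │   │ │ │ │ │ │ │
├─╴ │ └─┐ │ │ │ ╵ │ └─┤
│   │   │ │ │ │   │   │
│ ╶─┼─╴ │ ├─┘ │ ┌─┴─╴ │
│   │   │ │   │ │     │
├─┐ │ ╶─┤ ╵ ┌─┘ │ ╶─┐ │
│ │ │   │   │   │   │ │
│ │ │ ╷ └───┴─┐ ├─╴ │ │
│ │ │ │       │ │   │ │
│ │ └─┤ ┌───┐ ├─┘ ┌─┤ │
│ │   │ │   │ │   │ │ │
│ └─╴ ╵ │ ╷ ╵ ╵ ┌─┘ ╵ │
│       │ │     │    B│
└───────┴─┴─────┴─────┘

Directions: down, down, right, right, right, up, up, right, down, right, right, down, right, up, right, up, right, right, down, left, down, left, down, right, down, down, down, right, down, down, down, down, down
First turn direction: right

Solution:

┌───┬─┬─────────┬─────┐
│A  │ │↱ ↓      │↱ → ↓│
│ ╷ ╵ │ ╷ ╶───┬─┘ ┌─╴ │
│↓│   │↑│↳ → ↓│↱ ↑│↓ ↲│
│ └───┘ └───┐ ╵ ┌─┘ ╷ │
│↳ → → ↑    │↳ ↑│↓ ↲│ │
│ ┌─────┬───┴─┐ │ ╶─┤ │
│ │     │     │ │↳ ↓│ │
├─┘ ┌─┐ └───┐ │ ├─┐ │ │
│   │ │     │ │ │ │↓│ │
│ ╶─┤ │ ╶─┐ │ │ │ │ │ │
│   │ │   │ │ │ │ │↓│ │
├─╴ │ └─┐ │ │ │ ╵ │ └─┤
│   │   │ │ │ │   │↳ ↓│
│ ╶─┼─╴ │ ├─┘ │ ┌─┴─╴ │
│   │   │ │   │ │    ↓│
├─┐ │ ╶─┤ ╵ ┌─┘ │ ╶─┐ │
│ │ │   │   │   │   │↓│
│ │ │ ╷ └───┴─┐ ├─╴ │ │
│ │ │ │       │ │   │↓│
│ │ └─┤ ┌───┐ ├─┘ ┌─┤ │
│ │   │ │   │ │   │ │↓│
│ └─╴ ╵ │ ╷ ╵ ╵ ┌─┘ ╵ │
│       │ │     │    B│
└───────┴─┴─────┴─────┘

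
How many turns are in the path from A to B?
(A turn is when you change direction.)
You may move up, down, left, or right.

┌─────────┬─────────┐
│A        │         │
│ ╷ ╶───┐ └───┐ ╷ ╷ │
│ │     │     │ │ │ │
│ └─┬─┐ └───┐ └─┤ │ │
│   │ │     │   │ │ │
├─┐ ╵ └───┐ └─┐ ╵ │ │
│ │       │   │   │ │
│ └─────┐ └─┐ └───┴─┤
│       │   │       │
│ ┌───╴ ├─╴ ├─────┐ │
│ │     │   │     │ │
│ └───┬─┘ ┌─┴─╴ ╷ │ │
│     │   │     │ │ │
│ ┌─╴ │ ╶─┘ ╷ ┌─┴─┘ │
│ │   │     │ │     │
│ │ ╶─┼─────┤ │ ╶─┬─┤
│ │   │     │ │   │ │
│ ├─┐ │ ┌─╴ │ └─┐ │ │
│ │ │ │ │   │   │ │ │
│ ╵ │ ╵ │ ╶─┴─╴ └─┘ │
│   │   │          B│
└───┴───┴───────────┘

Directions: down, down, right, down, right, right, right, down, right, down, left, down, left, down, right, right, up, right, down, down, down, right, down, right, right
Number of turns: 17

Solution:

┌─────────┬─────────┐
│A        │         │
│ ╷ ╶───┐ └───┐ ╷ ╷ │
│↓│     │     │ │ │ │
│ └─┬─┐ └───┐ └─┤ │ │
│↳ ↓│ │     │   │ │ │
├─┐ ╵ └───┐ └─┐ ╵ │ │
│ │↳ → → ↓│   │   │ │
│ └─────┐ └─┐ └───┴─┤
│       │↳ ↓│       │
│ ┌───╴ ├─╴ ├─────┐ │
│ │     │↓ ↲│     │ │
│ └───┬─┘ ┌─┴─╴ ╷ │ │
│     │↓ ↲│↱ ↓  │ │ │
│ ┌─╴ │ ╶─┘ ╷ ┌─┴─┘ │
│ │   │↳ → ↑│↓│     │
│ │ ╶─┼─────┤ │ ╶─┬─┤
│ │   │     │↓│   │ │
│ ├─┐ │ ┌─╴ │ └─┐ │ │
│ │ │ │ │   │↳ ↓│ │ │
│ ╵ │ ╵ │ ╶─┴─╴ └─┘ │
│   │   │      ↳ → B│
└───┴───┴───────────┘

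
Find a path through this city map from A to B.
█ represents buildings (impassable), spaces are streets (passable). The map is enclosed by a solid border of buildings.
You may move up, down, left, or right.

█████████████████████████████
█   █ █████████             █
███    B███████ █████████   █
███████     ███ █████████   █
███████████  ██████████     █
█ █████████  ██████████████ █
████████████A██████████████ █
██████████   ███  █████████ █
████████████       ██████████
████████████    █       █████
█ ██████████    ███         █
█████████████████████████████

Finding the shortest path from A to B:
Movement: cardinal only
Path length: 9 steps
Directions: up → up → left → up → left → left → left → left → up

Solution:

█████████████████████████████
█   █ █████████             █
███    B███████ █████████   █
███████↑←←←↰███ █████████   █
███████████↑↰██████████     █
█ █████████ ↑██████████████ █
████████████A██████████████ █
██████████   ███  █████████ █
████████████       ██████████
████████████    █       █████
█ ██████████    ███         █
█████████████████████████████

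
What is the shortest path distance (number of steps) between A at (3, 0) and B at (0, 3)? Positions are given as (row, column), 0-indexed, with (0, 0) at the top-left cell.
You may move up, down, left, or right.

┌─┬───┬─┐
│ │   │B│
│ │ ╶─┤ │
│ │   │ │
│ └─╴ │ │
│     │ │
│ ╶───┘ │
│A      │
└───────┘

Finding path from (3, 0) to (0, 3):
Path: (3,0) → (3,1) → (3,2) → (3,3) → (2,3) → (1,3) → (0,3)
Distance: 6 steps

Solution:

┌─┬───┬─┐
│ │   │B│
│ │ ╶─┤ │
│ │   │↑│
│ └─╴ │ │
│     │↑│
│ ╶───┘ │
│A → → ↑│
└───────┘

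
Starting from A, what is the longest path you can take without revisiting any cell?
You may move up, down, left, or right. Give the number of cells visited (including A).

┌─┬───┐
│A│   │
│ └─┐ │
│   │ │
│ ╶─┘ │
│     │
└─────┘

Finding longest simple path using DFS:
Start: (0, 0)
Longest path visits 8 cells
Path: A → down → down → right → right → up → up → left

Solution:

┌─┬───┐
│A│B ↰│
│ └─┐ │
│↓  │↑│
│ ╶─┘ │
│↳ → ↑│
└─────┘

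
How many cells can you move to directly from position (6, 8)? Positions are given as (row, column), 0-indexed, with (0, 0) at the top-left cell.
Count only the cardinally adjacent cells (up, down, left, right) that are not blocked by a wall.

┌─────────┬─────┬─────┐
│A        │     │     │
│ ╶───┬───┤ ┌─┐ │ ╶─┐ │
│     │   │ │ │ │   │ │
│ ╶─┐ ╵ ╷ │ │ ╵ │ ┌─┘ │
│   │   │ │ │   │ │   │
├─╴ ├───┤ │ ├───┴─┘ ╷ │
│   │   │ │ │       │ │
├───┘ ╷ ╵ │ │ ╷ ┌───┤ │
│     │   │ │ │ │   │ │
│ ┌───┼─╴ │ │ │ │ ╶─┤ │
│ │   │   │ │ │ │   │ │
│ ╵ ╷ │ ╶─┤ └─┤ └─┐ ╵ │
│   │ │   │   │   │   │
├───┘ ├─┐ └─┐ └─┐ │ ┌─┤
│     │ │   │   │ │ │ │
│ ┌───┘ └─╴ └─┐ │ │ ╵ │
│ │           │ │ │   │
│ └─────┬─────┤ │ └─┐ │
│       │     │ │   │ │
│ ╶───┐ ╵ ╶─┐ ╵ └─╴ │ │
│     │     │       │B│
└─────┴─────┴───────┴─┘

Checking passable neighbors of (6, 8):
Neighbors: (7, 8), (6, 7)
Count: 2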